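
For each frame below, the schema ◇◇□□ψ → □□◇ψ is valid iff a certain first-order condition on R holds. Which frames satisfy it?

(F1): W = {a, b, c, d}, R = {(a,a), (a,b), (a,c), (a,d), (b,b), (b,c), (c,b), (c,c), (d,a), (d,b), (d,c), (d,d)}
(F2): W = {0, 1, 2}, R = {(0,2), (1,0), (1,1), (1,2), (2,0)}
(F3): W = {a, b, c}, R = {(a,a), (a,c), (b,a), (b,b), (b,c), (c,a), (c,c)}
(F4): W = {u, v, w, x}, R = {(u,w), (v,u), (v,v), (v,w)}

The schema corresponds to a generalized confluence (Geach) condition: ∀x ∀y ∀z ((xR²y ∧ xR²z) → ∃w (yR²w ∧ zRw)).
(F1): condition met.
(F2): fails — 0R²0, 0R²0 but no w with 0R²w and 0Rw.
(F3): condition met.
(F4): fails — vR²u, vR²u but no t with uR²t and uRt.
Valid on: (F1), (F3).

(F1), (F3)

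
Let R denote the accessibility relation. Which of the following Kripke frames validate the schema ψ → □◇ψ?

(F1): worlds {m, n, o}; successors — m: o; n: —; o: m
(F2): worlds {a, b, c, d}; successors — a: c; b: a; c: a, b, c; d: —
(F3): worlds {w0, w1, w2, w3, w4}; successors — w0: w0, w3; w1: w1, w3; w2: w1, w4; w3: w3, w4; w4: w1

(F1)

Frame correspondent (Sahlqvist): ∀x ∀y (Rxy → Ryx) — i.e. symmetry.
(F1): holds.
(F2): fails — Rba but not Rab.
(F3): fails — Rw2w4 but not Rw4w2.
Valid on: (F1).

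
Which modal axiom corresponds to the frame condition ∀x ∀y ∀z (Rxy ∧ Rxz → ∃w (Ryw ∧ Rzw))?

◇□r → □◇r

A defining formula is ◇□r → □◇r (the .2 axiom).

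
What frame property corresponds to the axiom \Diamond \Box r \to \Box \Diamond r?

convergence

Suppose ◇□r→□◇r is valid. Take Rxy, Rxz and set V(r)={w : Ryw}. Then □r at y so ◇□r at x, so □◇r at x, so ◇r at z, giving w with Rzw and Ryw.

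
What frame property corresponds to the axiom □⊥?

This schema is the Ver axiom.
It corresponds to emptiness of R: ∀x ∀y ¬Rxy.

Emptiness of R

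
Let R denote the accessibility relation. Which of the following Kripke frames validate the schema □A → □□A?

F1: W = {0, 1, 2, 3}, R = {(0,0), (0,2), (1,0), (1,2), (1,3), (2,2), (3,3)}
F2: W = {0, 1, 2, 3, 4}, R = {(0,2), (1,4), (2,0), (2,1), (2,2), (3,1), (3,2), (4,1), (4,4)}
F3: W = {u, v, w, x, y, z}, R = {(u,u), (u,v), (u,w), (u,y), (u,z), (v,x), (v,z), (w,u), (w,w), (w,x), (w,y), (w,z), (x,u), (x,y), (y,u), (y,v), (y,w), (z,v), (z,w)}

Frame correspondent (Sahlqvist): ∀x ∀y ∀z (Rxy ∧ Ryz → Rxz) — i.e. transitivity.
F1: ✓.
F2: fails — R32 and R20 but not R30.
F3: fails — Ruv and Rvx but not Rux.
Valid on: F1.

F1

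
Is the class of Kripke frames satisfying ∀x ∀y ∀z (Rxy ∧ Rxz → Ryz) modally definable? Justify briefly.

The condition is the Euclidean property. A defining modal formula is ◇r → □◇r.

Yes, by ◇r → □◇r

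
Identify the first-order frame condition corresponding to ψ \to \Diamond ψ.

reflexivity

Equivalently (dual form): □ψ → ψ.
Suppose □ψ→ψ is valid. At any x set V(ψ)={w : Rxw}. Then □ψ holds at x, so ψ holds at x, i.e. Rxx.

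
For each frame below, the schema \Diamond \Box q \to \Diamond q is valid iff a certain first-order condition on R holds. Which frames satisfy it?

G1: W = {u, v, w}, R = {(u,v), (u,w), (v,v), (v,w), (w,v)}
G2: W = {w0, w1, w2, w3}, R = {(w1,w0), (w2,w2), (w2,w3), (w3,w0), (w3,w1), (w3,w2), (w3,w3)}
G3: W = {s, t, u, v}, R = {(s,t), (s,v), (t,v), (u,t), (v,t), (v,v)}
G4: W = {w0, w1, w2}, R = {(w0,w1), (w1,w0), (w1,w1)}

This is the axiom for a generalized confluence (Geach) condition; its first-order frame correspondent is \forall x \forall y (xRy \to \exists w (yRw \wedge xRw)).
G1: satisfies the condition.
G2: fails — w1Rw0 but no w with w0Rw and w1Rw.
G3: fails — uRt but no w with tRw and uRw.
G4: satisfies the condition.

G1, G4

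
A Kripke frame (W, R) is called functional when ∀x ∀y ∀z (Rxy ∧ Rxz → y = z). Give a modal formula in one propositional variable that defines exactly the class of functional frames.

This is partial functionality; the standard corresponding axiom is CD: ◇ψ → □ψ.
Suppose ◇ψ→□ψ is valid. Take Rxy, Rxz and set V(ψ)={y}. Then ◇ψ at x, so □ψ at x, so ψ at z, i.e. z=y.

◇ψ → □ψ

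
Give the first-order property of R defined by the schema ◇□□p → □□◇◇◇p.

This is a Sahlqvist (Geach-type) schema ◇^1□^2p → □^2◇^3p.
Minimal-valuation argument: fix x; take any y with xR^1y and any z with xR^2z. Set V(p) to the set of worlds R-reachable from y in exactly 2 steps. Then □^2p holds at y, so the antecedent holds at x; validity forces ◇^3p at z, giving a w with zR^3w and yR^2w.
First-order correspondent: ∀x ∀y ∀z ((xRy ∧ xR²z) → ∃w (yR²w ∧ zR³w)).

∀x ∀y ∀z ((xRy ∧ xR²z) → ∃w (yR²w ∧ zR³w))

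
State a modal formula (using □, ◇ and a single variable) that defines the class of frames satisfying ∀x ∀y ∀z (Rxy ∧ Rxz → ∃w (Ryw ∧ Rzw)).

◇□s → □◇s

This is convergence; the standard corresponding axiom is .2: ◇□s → □◇s.
Suppose ◇□s→□◇s is valid. Take Rxy, Rxz and set V(s)={w : Ryw}. Then □s at y so ◇□s at x, so □◇s at x, so ◇s at z, giving w with Rzw and Ryw.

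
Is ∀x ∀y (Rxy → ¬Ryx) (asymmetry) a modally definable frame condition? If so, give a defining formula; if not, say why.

Any modally definable frame class is closed under surjective bounded morphisms.
The 3-cycle (worlds 0,1,2 with 0→1→2→0) is asymmetric. Mapping every world to a single reflexive point • is a surjective bounded morphism, and the reflexive point is not asymmetric (R•• but asymmetry requires ¬R••).
Hence asymmetry is not modally definable.

Not modally definable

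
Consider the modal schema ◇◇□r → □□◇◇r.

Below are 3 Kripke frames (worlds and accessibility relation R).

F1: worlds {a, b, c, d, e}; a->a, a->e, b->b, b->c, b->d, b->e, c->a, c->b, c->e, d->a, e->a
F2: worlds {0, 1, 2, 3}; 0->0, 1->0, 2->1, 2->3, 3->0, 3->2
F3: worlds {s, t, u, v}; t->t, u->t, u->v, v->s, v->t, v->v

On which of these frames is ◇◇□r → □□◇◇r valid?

The schema corresponds to a generalized confluence (Geach) condition: ∀x ∀y ∀z ((xR²y ∧ xR²z) → ∃w (yRw ∧ zR²w)).
F1: satisfies the condition.
F2: fails — 2R²2, 2R²0 but no w with 2Rw and 0R²w.
F3: fails — uR²s, uR²s but no w with sRw and sR²w.

F1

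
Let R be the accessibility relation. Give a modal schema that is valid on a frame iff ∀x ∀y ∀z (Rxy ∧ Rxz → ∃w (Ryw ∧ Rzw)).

◇□q → □◇q

A defining formula is ◇□q → □◇q (the .2 axiom).
Suppose ◇□q→□◇q is valid. Take Rxy, Rxz and set V(q)={w : Ryw}. Then □q at y so ◇□q at x, so □◇q at x, so ◇q at z, giving w with Rzw and Ryw.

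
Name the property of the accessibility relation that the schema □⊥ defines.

emptiness of R: ∀x ∀y ¬Rxy

□⊥ is valid iff no world has any successor (otherwise □⊥ fails at any world with one).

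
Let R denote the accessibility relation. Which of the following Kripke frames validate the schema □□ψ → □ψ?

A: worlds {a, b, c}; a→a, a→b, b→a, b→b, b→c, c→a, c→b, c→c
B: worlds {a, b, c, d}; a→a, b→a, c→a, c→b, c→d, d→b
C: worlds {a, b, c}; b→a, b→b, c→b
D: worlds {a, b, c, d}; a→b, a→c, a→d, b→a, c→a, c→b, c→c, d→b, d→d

A, C

The schema corresponds to density: ∀x ∀y (Rxy → ∃z (Rxz ∧ Rzy)).
A: condition met.
B: fails — Rcd but no z with Rcz and Rzd.
C: condition met.
D: fails — Rba but no z with Rbz and Rza.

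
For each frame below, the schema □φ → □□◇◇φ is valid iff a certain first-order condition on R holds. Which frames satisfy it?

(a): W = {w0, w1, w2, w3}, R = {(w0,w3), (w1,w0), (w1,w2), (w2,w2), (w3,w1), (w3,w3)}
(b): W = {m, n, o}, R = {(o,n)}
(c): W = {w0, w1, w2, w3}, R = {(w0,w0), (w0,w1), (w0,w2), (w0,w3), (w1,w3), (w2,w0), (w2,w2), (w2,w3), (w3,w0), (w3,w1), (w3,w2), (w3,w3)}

(b), (c)

This is the axiom for a generalized confluence (Geach) condition; its first-order frame correspondent is ∀x ∀z (xR²z → ∃w (xRw ∧ zR²w)).
(a): fails — w3R²w2 but no w with w3Rw and w2R²w.
(b): satisfies the condition.
(c): satisfies the condition.
Valid on: (b), (c).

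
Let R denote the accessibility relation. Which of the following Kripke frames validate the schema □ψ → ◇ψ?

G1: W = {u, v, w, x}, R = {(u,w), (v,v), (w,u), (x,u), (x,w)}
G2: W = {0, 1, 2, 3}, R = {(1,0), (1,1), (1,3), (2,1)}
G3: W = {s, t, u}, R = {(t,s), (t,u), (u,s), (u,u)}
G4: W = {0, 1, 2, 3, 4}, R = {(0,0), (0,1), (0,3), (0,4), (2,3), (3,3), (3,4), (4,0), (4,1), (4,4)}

G1

The schema corresponds to seriality: ∀x ∃y Rxy.
G1: holds.
G2: fails — world 0 has no successor.
G3: fails — world s has no successor.
G4: fails — world 1 has no successor.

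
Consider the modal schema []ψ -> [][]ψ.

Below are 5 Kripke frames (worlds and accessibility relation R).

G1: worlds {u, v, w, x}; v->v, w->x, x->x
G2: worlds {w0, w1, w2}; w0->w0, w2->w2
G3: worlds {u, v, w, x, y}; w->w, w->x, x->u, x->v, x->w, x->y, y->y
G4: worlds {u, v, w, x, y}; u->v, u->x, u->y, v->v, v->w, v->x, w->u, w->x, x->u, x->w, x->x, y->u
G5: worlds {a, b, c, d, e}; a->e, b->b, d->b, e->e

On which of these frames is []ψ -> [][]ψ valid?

This is the axiom for transitivity; its first-order frame correspondent is forall x forall y forall z (Rxy & Ryz -> Rxz).
G1: satisfies the condition.
G2: satisfies the condition.
G3: fails — Rxw and Rwx but not Rxx.
G4: fails — Ruv and Rvw but not Ruw.
G5: satisfies the condition.
Valid on: G1, G2, G5.

G1, G2, G5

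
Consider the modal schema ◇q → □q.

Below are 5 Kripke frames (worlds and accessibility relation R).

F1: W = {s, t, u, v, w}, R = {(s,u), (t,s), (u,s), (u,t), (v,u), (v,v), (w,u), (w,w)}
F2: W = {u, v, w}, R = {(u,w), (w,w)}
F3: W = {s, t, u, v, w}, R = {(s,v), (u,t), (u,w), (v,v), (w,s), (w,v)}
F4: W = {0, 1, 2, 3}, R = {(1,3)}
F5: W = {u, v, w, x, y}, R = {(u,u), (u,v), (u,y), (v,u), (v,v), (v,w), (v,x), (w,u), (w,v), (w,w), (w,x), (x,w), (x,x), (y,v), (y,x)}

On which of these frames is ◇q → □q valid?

F2, F4

The schema corresponds to partial functionality: ∀x ∀y ∀z (Rxy ∧ Rxz → y = z).
F1: fails — u sees both s and t.
F2: ✓.
F3: fails — u sees both t and w.
F4: ✓.
F5: fails — u sees both u and v.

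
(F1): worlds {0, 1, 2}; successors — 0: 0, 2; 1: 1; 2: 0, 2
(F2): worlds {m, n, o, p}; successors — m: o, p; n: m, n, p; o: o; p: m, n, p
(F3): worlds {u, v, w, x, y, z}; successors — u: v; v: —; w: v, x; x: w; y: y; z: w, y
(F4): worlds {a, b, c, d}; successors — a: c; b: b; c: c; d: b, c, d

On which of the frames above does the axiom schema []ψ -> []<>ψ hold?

The schema corresponds to a generalized confluence (Geach) condition: forall x forall z (xRz -> exists w (xRw & zRw)).
(F1): condition met.
(F2): condition met.
(F3): fails — uRv but no t with uRt and vRt.
(F4): condition met.

(F1), (F2), (F4)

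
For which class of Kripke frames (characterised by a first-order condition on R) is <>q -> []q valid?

partial functionality: forall x forall y forall z (Rxy & Rxz -> y = z)

Suppose ◇q→□q is valid. Take Rxy, Rxz and set V(q)={y}. Then ◇q at x, so □q at x, so q at z, i.e. z=y.
Conversely, any frame satisfying forall x forall y forall z (Rxy & Rxz -> y = z) validates the schema.
Frame condition: forall x forall y forall z (Rxy & Rxz -> y = z).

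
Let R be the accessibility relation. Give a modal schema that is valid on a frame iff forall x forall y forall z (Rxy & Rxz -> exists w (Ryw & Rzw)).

A defining formula is ◇□ψ → □◇ψ (the .2 axiom).
Suppose ◇□ψ→□◇ψ is valid. Take Rxy, Rxz and set V(ψ)={w : Ryw}. Then □ψ at y so ◇□ψ at x, so □◇ψ at x, so ◇ψ at z, giving w with Rzw and Ryw.

◇□ψ → □◇ψ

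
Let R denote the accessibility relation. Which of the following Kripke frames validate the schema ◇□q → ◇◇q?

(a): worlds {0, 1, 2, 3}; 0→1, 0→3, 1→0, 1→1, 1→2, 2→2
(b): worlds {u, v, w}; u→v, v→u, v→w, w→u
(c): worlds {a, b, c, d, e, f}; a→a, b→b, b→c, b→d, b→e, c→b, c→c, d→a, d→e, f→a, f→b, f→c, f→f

(b)

The schema corresponds to a generalized confluence (Geach) condition: ∀x ∀y (xRy → ∃w (yRw ∧ xR²w)).
(a): fails — 0R3 but no w with 3Rw and 0R²w.
(b): holds.
(c): fails — bRe but no w with eRw and bR²w.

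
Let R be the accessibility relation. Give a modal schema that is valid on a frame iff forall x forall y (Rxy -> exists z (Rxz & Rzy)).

The condition is density. The C4 schema □□p → □p defines it.
Suppose □□p→□p is valid. Take Rxy and set V(p)={w : xR²w}. Then □□p at x, so □p at x, so p at y, i.e. ∃z(Rxz∧Rzy).

□□p → □p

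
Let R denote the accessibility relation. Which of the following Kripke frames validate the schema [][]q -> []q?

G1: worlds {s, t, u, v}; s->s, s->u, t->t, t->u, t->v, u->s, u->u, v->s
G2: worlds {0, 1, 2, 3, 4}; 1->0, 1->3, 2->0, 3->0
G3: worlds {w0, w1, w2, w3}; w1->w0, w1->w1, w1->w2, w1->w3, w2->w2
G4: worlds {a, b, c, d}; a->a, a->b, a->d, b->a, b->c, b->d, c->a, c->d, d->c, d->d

This is the axiom for density; its first-order frame correspondent is forall x forall y (Rxy -> exists z (Rxz & Rzy)).
G1: condition met.
G2: fails — R20 but no z with R2z and Rz0.
G3: condition met.
G4: condition met.
Valid on: G1, G3, G4.

G1, G3, G4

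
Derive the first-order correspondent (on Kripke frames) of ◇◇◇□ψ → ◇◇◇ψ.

∀x ∀y (xR³y → ∃w (yRw ∧ xR³w))

This is a Sahlqvist (Geach-type) schema ◇^3□^1ψ → □^0◇^3ψ.
First-order correspondent: ∀x ∀y (xR³y → ∃w (yRw ∧ xR³w)).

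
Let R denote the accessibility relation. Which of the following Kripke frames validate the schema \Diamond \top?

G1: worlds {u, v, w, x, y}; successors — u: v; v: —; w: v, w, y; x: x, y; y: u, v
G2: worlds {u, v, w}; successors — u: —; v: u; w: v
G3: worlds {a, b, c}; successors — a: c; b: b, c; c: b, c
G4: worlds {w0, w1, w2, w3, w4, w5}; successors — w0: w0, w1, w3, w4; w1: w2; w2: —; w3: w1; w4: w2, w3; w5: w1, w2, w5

G3

The schema corresponds to seriality: \forall x \exists y Rxy.
G1: fails — world v has no successor.
G2: fails — world u has no successor.
G3: condition met.
G4: fails — world w2 has no successor.
Valid on: G3.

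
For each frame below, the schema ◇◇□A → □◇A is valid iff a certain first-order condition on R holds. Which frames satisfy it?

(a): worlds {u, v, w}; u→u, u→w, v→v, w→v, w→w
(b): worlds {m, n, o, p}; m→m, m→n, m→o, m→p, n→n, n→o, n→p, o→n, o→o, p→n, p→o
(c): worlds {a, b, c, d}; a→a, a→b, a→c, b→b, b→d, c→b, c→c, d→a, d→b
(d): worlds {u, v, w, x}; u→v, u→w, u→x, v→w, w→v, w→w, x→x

The schema corresponds to a generalized confluence (Geach) condition: ∀x ∀y ∀z ((xR²y ∧ xRz) → ∃w (yRw ∧ zRw)).
(a): fails — uR²v, uRu but no t with vRt and uRt.
(b): condition met.
(c): condition met.
(d): fails — uR²v, uRx but no t with vRt and xRt.
Valid on: (b), (c).

(b), (c)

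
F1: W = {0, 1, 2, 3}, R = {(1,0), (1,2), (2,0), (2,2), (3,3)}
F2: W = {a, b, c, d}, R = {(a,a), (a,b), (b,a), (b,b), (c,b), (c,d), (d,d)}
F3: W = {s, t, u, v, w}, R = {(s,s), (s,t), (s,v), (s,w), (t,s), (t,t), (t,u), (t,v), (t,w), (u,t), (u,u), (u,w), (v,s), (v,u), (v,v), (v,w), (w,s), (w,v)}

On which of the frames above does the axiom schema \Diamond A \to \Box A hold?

none

This is the axiom for partial functionality; its first-order frame correspondent is \forall x \forall y \forall z (Rxy \wedge Rxz \to y = z).
F1: fails — 1 sees both 0 and 2.
F2: fails — a sees both a and b.
F3: fails — s sees both s and t.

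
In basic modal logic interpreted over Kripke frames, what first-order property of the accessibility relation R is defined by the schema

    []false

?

Emptiness of R

□⊥ is valid iff no world has any successor (otherwise □⊥ fails at any world with one).
Conversely, any frame satisfying forall x forall y ~Rxy validates the schema.
So the correspondent is emptiness of R.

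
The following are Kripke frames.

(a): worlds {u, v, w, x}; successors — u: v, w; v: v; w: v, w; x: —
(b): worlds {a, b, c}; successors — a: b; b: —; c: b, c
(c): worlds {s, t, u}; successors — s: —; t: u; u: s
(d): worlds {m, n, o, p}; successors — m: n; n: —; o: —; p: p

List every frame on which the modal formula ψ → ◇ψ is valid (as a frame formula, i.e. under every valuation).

none

This is the axiom for reflexivity; its first-order frame correspondent is ∀x Rxx.
(a): fails — world u does not see itself.
(b): fails — world a does not see itself.
(c): fails — world s does not see itself.
(d): fails — world m does not see itself.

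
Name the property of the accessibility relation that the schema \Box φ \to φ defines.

Suppose □φ→φ is valid. At any x set V(φ)={w : Rxw}. Then □φ holds at x, so φ holds at x, i.e. Rxx.

reflexivity: \forall x Rxx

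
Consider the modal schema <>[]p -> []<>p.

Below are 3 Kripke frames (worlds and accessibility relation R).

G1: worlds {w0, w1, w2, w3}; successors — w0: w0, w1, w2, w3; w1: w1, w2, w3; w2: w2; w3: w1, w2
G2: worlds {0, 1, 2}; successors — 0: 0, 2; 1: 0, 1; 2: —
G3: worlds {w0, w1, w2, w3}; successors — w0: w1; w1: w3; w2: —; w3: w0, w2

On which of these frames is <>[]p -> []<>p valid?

G1

Frame correspondent (Sahlqvist): forall x forall y forall z (Rxy & Rxz -> exists w (Ryw & Rzw)) — i.e. convergence.
G1: satisfies the condition.
G2: fails — R00 and R02 but 0 and 2 have no common successor.
G3: fails — Rw3w2 and Rw3w2 but w2 and w2 have no common successor.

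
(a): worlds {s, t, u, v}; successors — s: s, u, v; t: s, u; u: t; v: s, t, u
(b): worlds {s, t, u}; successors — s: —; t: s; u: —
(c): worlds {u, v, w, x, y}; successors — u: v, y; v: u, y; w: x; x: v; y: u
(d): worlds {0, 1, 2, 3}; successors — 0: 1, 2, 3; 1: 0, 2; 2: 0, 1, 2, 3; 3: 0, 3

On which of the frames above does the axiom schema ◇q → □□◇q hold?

Frame correspondent (Sahlqvist): ∀x ∀y ∀z ((xRy ∧ xR²z) → ∃w (y = w ∧ zRw)) — i.e. a generalized confluence (Geach) condition.
(a): fails — sRs, sR²u but no w with s=w and uRw.
(b): condition met.
(c): fails — uRv, uR²y but no t with v=t and yRt.
(d): fails — 0R1, 0R²1 but no w with 1=w and 1Rw.
Valid on: (b).

(b)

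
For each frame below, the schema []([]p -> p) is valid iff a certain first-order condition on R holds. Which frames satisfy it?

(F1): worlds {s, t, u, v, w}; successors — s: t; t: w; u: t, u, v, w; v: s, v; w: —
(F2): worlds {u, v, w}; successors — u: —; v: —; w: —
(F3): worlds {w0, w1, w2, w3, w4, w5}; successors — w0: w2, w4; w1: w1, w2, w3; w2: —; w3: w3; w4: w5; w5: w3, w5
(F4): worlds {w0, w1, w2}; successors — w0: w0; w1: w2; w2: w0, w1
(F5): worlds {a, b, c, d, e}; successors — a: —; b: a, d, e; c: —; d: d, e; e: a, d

(F2)

The schema corresponds to shift-reflexivity: forall x forall y (Rxy -> Ryy).
(F1): fails — Ruw but not Rww.
(F2): holds.
(F3): fails — Rw1w2 but not Rw2w2.
(F4): fails — Rw1w2 but not Rw2w2.
(F5): fails — Rea but not Raa.
Valid on: (F2).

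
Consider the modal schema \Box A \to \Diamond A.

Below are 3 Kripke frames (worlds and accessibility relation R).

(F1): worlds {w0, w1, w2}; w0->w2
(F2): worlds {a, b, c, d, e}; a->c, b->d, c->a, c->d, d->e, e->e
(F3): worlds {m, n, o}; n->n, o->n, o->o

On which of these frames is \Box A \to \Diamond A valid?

This is the axiom for seriality; its first-order frame correspondent is \forall x \exists y Rxy.
(F1): fails — world w1 has no successor.
(F2): ✓.
(F3): fails — world m has no successor.

(F2)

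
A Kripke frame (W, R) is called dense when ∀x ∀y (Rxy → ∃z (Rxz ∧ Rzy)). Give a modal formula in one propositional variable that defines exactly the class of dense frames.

A defining formula is □□s → □s (the C4 axiom).

□□s → □s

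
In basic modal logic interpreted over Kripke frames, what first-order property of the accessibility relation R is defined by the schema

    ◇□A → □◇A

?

convergence

This is the .2 axiom.
Its frame correspondent is convergence — ∀x ∀y ∀z (Rxy ∧ Rxz → ∃w (Ryw ∧ Rzw)).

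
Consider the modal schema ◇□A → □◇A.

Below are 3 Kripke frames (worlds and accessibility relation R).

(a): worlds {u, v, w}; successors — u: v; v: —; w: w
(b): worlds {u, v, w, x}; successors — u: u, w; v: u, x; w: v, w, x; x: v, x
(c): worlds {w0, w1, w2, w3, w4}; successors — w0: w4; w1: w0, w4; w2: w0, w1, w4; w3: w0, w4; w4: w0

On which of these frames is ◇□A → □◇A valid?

This is the axiom for convergence; its first-order frame correspondent is ∀x ∀y ∀z (Rxy ∧ Rxz → ∃w (Ryw ∧ Rzw)).
(a): fails — Ruv and Ruv but v and v have no common successor.
(b): fails — Rvu and Rvx but u and x have no common successor.
(c): fails — Rw1w0 and Rw1w4 but w0 and w4 have no common successor.

none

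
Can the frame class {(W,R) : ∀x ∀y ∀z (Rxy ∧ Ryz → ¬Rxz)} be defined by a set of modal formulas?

Any modally definable frame class is closed under surjective bounded morphisms.
The 7-cycle (worlds a,b,c,d,e,f,g with a→b→c→d→e→f→g→a) is intransitive. Mapping every world to a single reflexive point • is a surjective bounded morphism; the reflexive point is not intransitive (R••∧R•• but R••).
Hence intransitivity is not modally definable.

Not definable by any modal formula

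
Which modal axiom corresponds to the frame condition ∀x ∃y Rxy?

The condition is seriality. The D schema □s → ◇s defines it.
Suppose □s→◇s is valid. At any x set V(s)=W. Then □s at x, so ◇s at x, so x has a successor.

□s → ◇s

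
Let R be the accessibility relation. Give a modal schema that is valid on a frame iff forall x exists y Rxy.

□q → ◇q

The condition is seriality. The D schema □q → ◇q defines it.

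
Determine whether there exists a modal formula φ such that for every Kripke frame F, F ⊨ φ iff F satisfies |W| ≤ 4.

Any modally definable frame class is closed under disjoint unions.
Any modal formula valid on each of 5 disjoint one-world frames is valid on their disjoint union (validity is preserved under disjoint unions). Each one-world frame has |W|=1≤4, but the union has |W|=5.
Hence having at most 4 worlds is not modally definable.

Not modally definable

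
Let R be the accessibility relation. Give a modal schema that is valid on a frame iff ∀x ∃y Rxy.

□s → ◇s

This is seriality; the standard corresponding axiom is D: □s → ◇s.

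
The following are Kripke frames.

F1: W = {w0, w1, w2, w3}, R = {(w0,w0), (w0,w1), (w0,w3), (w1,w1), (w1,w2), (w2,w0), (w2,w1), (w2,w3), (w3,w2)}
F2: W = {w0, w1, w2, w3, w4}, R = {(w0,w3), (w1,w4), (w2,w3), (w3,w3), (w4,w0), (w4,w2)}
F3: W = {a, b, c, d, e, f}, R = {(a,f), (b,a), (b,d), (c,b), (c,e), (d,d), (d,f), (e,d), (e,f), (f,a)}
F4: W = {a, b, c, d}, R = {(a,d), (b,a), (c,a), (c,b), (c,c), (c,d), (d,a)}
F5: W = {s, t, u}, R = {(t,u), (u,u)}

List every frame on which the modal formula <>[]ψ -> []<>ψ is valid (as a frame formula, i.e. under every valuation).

F2, F5

The schema corresponds to convergence: forall x forall y forall z (Rxy & Rxz -> exists w (Ryw & Rzw)).
F1: fails — Rw0w0 and Rw0w3 but w0 and w3 have no common successor.
F2: satisfies the condition.
F3: fails — Rdd and Rdf but d and f have no common successor.
F4: fails — Rcd and Rca but d and a have no common successor.
F5: satisfies the condition.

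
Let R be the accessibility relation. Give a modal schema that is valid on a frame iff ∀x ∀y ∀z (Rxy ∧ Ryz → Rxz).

□q → □□q

A defining formula is □q → □□q (the 4 axiom).
Suppose □q→□□q is valid. Take Rxy, Ryz and set V(q)={w : Rxw}. Then □q at x, so □□q at x, so □q at y, so q at z, i.e. Rxz.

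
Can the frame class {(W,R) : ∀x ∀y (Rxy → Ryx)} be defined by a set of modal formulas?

This is a Sahlqvist condition; the B axiom p → □◇p defines it.
Suppose p→□◇p is valid. Take Rxy and set V(p)={x}. Then p at x, so □◇p at x, so ◇p at y, so some z with Ryz has p; z=x, i.e. Ryx.

Definable; p → □◇p defines it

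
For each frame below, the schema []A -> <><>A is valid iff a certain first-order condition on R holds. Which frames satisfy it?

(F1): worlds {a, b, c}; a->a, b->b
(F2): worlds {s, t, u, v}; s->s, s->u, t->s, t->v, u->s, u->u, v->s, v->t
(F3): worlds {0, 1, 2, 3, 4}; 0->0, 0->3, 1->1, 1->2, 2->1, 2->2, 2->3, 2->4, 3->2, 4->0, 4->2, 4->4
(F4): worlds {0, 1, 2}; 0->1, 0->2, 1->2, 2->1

(F2), (F3)

This is the axiom for a generalized confluence (Geach) condition; its first-order frame correspondent is forall x exists w (xRw & x R^2 w).
(F1): fails — at c but no w with cRw and cR²w.
(F2): ✓.
(F3): ✓.
(F4): fails — at 1 but no w with 1Rw and 1R²w.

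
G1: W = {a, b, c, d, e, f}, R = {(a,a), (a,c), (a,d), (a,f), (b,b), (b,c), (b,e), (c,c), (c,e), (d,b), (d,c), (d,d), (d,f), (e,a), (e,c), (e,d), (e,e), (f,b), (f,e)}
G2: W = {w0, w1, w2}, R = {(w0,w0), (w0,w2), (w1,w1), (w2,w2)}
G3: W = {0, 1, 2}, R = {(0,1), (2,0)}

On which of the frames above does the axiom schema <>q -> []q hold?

G3

The schema corresponds to partial functionality: forall x forall y forall z (Rxy & Rxz -> y = z).
G1: fails — a sees both a and c.
G2: fails — w0 sees both w0 and w2.
G3: holds.
Valid on: G3.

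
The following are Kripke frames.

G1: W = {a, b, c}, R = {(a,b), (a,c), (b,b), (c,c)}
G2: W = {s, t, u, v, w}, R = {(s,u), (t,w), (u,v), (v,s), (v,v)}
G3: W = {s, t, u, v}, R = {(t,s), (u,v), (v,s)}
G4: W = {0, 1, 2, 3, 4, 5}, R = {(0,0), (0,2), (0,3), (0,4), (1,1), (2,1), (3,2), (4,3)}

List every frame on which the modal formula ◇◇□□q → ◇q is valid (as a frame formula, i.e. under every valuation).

The schema corresponds to a generalized confluence (Geach) condition: ∀x ∀y (xR²y → ∃w (yR²w ∧ xRw)).
G1: satisfies the condition.
G2: satisfies the condition.
G3: fails — uR²s but no w with sR²w and uRw.
G4: fails — 0R²1 but no w with 1R²w and 0Rw.

G1, G2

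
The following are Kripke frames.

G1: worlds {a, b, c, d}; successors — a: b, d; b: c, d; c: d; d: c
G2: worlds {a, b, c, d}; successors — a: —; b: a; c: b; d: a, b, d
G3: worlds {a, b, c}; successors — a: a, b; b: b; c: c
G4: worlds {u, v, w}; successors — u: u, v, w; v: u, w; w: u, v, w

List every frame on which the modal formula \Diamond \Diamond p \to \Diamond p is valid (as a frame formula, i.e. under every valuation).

G3

Frame correspondent (Sahlqvist): \forall x \forall y (x R^2 y \to \exists w (y = w \wedge xRw)) — i.e. a generalized confluence (Geach) condition.
G1: fails — aR²c but no w with c=w and aRw.
G2: fails — cR²a but no w with a=w and cRw.
G3: satisfies the condition.
G4: fails — vR²v but no t with v=t and vRt.
Valid on: G3.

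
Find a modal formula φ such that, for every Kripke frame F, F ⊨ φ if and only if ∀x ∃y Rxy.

This is seriality; the standard corresponding axiom is D: □ψ → ◇ψ.
Suppose □ψ→◇ψ is valid. At any x set V(ψ)=W. Then □ψ at x, so ◇ψ at x, so x has a successor.

□ψ → ◇ψ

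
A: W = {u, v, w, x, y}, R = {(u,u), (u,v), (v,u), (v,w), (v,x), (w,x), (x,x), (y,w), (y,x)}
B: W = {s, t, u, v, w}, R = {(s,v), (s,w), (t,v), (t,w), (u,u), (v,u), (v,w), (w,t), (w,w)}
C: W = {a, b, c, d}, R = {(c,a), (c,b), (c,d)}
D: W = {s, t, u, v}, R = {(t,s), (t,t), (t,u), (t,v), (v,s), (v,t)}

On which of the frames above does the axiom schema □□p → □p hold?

D

The schema corresponds to density: ∀x ∀y (Rxy → ∃z (Rxz ∧ Rzy)).
A: fails — Rvw but no z with Rvz and Rzw.
B: fails — Rtv but no z with Rtz and Rzv.
C: fails — Rca but no z with Rcz and Rza.
D: condition met.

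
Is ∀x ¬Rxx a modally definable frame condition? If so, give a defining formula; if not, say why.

No — not modally definable

Modal frame validity is preserved under surjective bounded morphisms.
The 4-cycle (worlds s,t,u,v with s→t→u→v→s) is irreflexive, and the map sending every world to a single reflexive point • is a surjective bounded morphism (forth: every edge maps to (•,•); back: every world has a successor). So any modal formula valid on the 4-cycle is also valid on the reflexive point, which is not irreflexive.
Hence irreflexivity is not modally definable.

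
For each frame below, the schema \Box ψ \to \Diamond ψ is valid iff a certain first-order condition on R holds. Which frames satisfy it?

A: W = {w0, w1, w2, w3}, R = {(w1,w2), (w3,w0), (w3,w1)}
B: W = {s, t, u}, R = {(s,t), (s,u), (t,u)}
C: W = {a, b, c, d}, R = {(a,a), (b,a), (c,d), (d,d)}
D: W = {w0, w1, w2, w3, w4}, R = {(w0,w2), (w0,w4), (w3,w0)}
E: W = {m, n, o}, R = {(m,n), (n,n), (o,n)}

Frame correspondent (Sahlqvist): \forall x \exists y Rxy — i.e. seriality.
A: fails — world w0 has no successor.
B: fails — world u has no successor.
C: ✓.
D: fails — world w1 has no successor.
E: ✓.
Valid on: C, E.

C, E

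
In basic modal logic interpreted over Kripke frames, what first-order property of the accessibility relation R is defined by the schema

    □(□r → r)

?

shift-reflexivity: ∀x ∀y (Rxy → Ryy)

Suppose □(□r→r) is valid. Take Rxy and set V(r)={w : Ryw}. Then at y, □r holds; since □(□r→r) at x, □r→r at y, so r at y, i.e. Ryy.
The converse is a direct semantic check.
So the correspondent is shift-reflexivity.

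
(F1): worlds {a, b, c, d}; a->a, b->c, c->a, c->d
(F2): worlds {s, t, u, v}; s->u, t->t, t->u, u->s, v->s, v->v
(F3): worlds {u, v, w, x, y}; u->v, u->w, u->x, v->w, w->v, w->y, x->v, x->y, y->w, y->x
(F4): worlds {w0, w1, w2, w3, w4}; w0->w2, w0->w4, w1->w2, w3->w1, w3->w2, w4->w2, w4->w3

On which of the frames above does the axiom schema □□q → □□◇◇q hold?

(F2), (F3)

The schema corresponds to a generalized confluence (Geach) condition: ∀x ∀z (xR²z → ∃w (xR²w ∧ zR²w)).
(F1): fails — bR²d but no w with bR²w and dR²w.
(F2): ✓.
(F3): ✓.
(F4): fails — w0R²w2 but no w with w0R²w and w2R²w.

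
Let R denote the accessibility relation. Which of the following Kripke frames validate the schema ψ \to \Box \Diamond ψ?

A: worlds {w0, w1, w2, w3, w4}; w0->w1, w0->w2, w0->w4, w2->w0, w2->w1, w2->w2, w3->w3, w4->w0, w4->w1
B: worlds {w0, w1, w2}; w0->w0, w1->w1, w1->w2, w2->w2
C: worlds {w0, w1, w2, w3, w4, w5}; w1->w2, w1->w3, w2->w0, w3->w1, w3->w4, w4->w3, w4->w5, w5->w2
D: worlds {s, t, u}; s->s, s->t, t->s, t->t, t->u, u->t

D

Frame correspondent (Sahlqvist): \forall x \forall y (Rxy \to Ryx) — i.e. symmetry.
A: fails — Rw4w1 but not Rw1w4.
B: fails — Rw1w2 but not Rw2w1.
C: fails — Rw1w2 but not Rw2w1.
D: satisfies the condition.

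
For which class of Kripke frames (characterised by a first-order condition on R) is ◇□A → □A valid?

The Euclidean property

Equivalently (dual form): ◇A → □◇A.
Suppose ◇A→□◇A is valid. Take Rxy, Rxz and set V(A)={y}. Then ◇A at x, so □◇A at x, so ◇A at z, so some w with Rzw has A; w=y, i.e. Rzy. By symmetry of the argument, Ryz.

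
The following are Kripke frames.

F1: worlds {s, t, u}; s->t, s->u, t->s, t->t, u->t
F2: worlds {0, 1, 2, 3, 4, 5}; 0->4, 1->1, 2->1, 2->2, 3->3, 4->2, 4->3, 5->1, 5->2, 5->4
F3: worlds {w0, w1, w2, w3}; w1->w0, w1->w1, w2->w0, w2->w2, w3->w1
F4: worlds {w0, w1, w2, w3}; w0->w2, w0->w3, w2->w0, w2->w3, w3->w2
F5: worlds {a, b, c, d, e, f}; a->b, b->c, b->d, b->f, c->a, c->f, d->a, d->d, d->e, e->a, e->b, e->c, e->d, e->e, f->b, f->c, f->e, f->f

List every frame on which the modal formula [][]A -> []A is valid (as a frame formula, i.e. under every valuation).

F3

This is the axiom for density; its first-order frame correspondent is forall x forall y (Rxy -> exists z (Rxz & Rzy)).
F1: fails — Rsu but no z with Rsz and Rzu.
F2: fails — R04 but no z with R0z and Rz4.
F3: ✓.
F4: fails — Rw3w2 but no z with Rw3z and Rzw2.
F5: fails — Rab but no z with Raz and Rzb.
Valid on: F3.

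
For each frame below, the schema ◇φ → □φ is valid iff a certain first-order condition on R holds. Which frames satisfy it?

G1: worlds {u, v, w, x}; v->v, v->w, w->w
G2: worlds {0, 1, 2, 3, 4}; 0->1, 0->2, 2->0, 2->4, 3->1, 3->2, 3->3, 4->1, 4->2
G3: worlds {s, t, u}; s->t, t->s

The schema corresponds to partial functionality: ∀x ∀y ∀z (Rxy ∧ Rxz → y = z).
G1: fails — v sees both v and w.
G2: fails — 0 sees both 1 and 2.
G3: satisfies the condition.

G3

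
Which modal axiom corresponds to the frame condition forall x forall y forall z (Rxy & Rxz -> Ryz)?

A defining formula is ◇q → □◇q (the 5 axiom).
Suppose ◇q→□◇q is valid. Take Rxy, Rxz and set V(q)={y}. Then ◇q at x, so □◇q at x, so ◇q at z, so some w with Rzw has q; w=y, i.e. Rzy. By symmetry of the argument, Ryz.

◇q → □◇q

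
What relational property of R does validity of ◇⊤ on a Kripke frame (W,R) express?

This schema is equivalent to the D axiom □p → ◇p.
It corresponds to seriality: ∀x ∃y Rxy.

Seriality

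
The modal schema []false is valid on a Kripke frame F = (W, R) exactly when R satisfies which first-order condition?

emptiness of R

This is the Ver axiom.
It corresponds to emptiness of R: forall x forall y ~Rxy.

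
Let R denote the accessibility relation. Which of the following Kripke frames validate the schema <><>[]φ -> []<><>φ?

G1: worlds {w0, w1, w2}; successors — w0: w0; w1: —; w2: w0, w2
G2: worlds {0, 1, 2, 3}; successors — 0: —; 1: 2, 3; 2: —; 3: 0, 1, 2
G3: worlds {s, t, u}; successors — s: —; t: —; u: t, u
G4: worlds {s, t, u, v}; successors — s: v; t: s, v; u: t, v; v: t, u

G1

This is the axiom for a generalized confluence (Geach) condition; its first-order frame correspondent is forall x forall y forall z ((x R^2 y & xRz) -> exists w (yRw & z R^2 w)).
G1: condition met.
G2: fails — 1R²0, 1R2 but no w with 0Rw and 2R²w.
G3: fails — uR²t, uRt but no w with tRw and tR²w.
G4: fails — tR²t, tRs but no w with tRw and sR²w.
Valid on: G1.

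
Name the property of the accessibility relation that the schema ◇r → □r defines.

This is the CD axiom.
Its frame correspondent is partial functionality — ∀x ∀y ∀z (Rxy ∧ Rxz → y = z).

Partial functionality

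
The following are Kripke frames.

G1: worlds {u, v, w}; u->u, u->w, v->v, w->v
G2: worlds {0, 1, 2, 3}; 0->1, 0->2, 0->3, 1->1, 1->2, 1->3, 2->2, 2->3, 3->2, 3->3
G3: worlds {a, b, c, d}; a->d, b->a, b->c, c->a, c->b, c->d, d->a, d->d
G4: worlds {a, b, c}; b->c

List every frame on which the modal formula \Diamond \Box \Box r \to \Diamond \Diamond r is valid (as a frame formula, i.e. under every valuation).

Frame correspondent (Sahlqvist): \forall x \forall y (xRy \to \exists w (y R^2 w \wedge x R^2 w)) — i.e. a generalized confluence (Geach) condition.
G1: satisfies the condition.
G2: satisfies the condition.
G3: satisfies the condition.
G4: fails — bRc but no w with cR²w and bR²w.

G1, G2, G3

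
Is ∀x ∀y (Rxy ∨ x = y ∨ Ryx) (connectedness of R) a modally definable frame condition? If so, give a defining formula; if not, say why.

Modal frame validity is preserved under disjoint unions.
Take 3 disjoint single-world reflexive frames: each is trivially connected, but their disjoint union has 3 worlds with no edge between distinct components, so it is not connected.
Hence connectedness of R is not modally definable.

No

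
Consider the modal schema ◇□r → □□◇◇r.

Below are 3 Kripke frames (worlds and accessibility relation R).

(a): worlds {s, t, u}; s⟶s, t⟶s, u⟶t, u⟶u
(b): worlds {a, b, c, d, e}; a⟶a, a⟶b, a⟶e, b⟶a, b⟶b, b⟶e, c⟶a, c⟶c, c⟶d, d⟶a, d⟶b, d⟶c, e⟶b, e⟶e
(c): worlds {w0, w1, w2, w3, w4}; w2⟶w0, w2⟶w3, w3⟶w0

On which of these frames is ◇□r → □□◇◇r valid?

(b)

This is the axiom for a generalized confluence (Geach) condition; its first-order frame correspondent is ∀x ∀y ∀z ((xRy ∧ xR²z) → ∃w (yRw ∧ zR²w)).
(a): fails — uRu, uR²s but no w with uRw and sR²w.
(b): holds.
(c): fails — w2Rw0, w2R²w0 but no w with w0Rw and w0R²w.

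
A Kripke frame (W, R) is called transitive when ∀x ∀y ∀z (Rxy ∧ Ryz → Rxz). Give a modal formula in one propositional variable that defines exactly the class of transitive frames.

This is transitivity; the standard corresponding axiom is 4: □r → □□r.

□r → □□r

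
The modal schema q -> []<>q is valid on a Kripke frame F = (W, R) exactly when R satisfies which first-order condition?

symmetry: forall x forall y (Rxy -> Ryx)

This schema is the B axiom.
Its frame correspondent is symmetry — forall x forall y (Rxy -> Ryx).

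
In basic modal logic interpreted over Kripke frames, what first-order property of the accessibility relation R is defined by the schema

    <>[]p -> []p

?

The Euclidean property

This schema is equivalent to the 5 axiom ◇p → □◇p.
It corresponds to the Euclidean property: forall x forall y forall z (Rxy & Rxz -> Ryz).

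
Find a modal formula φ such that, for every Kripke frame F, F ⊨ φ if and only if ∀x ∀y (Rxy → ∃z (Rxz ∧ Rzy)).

This is density; the standard corresponding axiom is C4: □□ψ → □ψ.
Suppose □□ψ→□ψ is valid. Take Rxy and set V(ψ)={w : xR²w}. Then □□ψ at x, so □ψ at x, so ψ at y, i.e. ∃z(Rxz∧Rzy).

□□ψ → □ψ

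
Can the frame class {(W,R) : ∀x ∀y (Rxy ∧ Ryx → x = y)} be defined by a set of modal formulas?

No — not modally definable

Any modally definable frame class is closed under surjective bounded morphisms.
The 8-cycle (worlds w0,w1,w2,w3,w4,w5,w6,w7 with w0→w1→w2→w3→w4→w5→w6→w7→w0) is antisymmetric. Sending even-indexed worlds to • and odd-indexed worlds to ∘ is a surjective bounded morphism onto the two-world frame with •↔∘, which is not antisymmetric.
Hence antisymmetry is not modally definable.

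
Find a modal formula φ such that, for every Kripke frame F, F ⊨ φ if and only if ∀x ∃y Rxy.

□ψ → ◇ψ

A defining formula is □ψ → ◇ψ (the D axiom).
Suppose □ψ→◇ψ is valid. At any x set V(ψ)=W. Then □ψ at x, so ◇ψ at x, so x has a successor.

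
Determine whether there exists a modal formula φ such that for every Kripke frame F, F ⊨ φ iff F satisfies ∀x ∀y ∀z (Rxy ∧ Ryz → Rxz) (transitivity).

The condition is transitivity. A defining modal formula is □q → □□q.

Definable; □q → □□q defines it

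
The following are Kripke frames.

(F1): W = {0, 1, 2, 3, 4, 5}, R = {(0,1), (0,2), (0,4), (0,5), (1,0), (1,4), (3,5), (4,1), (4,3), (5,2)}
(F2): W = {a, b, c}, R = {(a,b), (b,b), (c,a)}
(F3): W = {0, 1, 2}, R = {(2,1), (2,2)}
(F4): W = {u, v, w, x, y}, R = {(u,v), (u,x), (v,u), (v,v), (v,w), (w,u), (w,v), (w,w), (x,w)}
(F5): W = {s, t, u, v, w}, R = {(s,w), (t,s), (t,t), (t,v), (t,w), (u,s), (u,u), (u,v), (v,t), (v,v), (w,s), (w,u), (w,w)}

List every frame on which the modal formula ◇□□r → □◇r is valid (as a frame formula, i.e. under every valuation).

(F2), (F4)

Frame correspondent (Sahlqvist): ∀x ∀y ∀z ((xRy ∧ xRz) → ∃w (yR²w ∧ zRw)) — i.e. a generalized confluence (Geach) condition.
(F1): fails — 0R1, 0R2 but no w with 1R²w and 2Rw.
(F2): holds.
(F3): fails — 2R1, 2R1 but no w with 1R²w and 1Rw.
(F4): holds.
(F5): fails — tRs, tRv but no w* with sR²w* and vRw*.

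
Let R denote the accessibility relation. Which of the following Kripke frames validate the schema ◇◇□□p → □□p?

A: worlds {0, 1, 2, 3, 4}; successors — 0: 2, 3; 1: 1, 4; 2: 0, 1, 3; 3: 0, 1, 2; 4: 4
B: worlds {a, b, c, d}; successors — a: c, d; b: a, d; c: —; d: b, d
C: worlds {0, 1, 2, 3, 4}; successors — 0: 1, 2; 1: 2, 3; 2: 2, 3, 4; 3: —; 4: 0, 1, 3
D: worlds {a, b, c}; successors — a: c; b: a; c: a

D

The schema corresponds to a generalized confluence (Geach) condition: ∀x ∀y ∀z ((xR²y ∧ xR²z) → ∃w (yR²w ∧ z = w)).
A: fails — 0R²1, 0R²0 but no w with 1R²w and 0=w.
B: fails — bR²c, bR²b but no w with cR²w and b=w.
C: fails — 0R²3, 0R²2 but no w with 3R²w and 2=w.
D: holds.
Valid on: D.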